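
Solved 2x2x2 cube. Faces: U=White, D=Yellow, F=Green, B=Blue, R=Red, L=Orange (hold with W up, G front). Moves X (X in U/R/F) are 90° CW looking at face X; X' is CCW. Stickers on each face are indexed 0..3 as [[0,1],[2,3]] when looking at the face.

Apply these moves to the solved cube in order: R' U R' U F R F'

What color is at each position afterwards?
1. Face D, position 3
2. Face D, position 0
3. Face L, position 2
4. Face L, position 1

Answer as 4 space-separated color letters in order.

After move 1 (R'): R=RRRR U=WBWB F=GWGW D=YGYG B=YBYB
After move 2 (U): U=WWBB F=RRGW R=YBRR B=OOYB L=GWOO
After move 3 (R'): R=BRYR U=WYBO F=RWGB D=YRYW B=GOGB
After move 4 (U): U=BWOY F=BRGB R=GOYR B=GWGB L=RWOO
After move 5 (F): F=GBBR U=BWOW R=OOYR D=YGYW L=RYOR
After move 6 (R): R=YORO U=BBOR F=GGBW D=YGYG B=WWWB
After move 7 (F'): F=GWGB U=BBYR R=GOYO D=YRYG L=RROO
Query 1: D[3] = G
Query 2: D[0] = Y
Query 3: L[2] = O
Query 4: L[1] = R

Answer: G Y O R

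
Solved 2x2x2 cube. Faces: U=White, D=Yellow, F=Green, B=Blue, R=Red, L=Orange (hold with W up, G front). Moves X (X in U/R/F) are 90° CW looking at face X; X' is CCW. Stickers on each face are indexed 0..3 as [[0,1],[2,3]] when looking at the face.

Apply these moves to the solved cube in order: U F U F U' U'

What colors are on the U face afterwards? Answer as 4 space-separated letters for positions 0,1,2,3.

Answer: R Y W O

Derivation:
After move 1 (U): U=WWWW F=RRGG R=BBRR B=OOBB L=GGOO
After move 2 (F): F=GRGR U=WWOG R=WBWR D=RBYY L=GYOY
After move 3 (U): U=OWGW F=WBGR R=OOWR B=GYBB L=GROY
After move 4 (F): F=GWRB U=OWYR R=GOWR D=WOYY L=GROB
After move 5 (U'): U=WROY F=GRRB R=GWWR B=GOBB L=GYOB
After move 6 (U'): U=RYWO F=GYRB R=GRWR B=GWBB L=GOOB
Query: U face = RYWO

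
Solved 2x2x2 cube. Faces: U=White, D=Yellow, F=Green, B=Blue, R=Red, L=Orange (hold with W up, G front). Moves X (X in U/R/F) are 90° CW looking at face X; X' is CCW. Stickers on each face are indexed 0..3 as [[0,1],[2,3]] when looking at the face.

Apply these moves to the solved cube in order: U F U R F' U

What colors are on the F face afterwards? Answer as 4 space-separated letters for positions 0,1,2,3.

Answer: B O W G

Derivation:
After move 1 (U): U=WWWW F=RRGG R=BBRR B=OOBB L=GGOO
After move 2 (F): F=GRGR U=WWOG R=WBWR D=RBYY L=GYOY
After move 3 (U): U=OWGW F=WBGR R=OOWR B=GYBB L=GROY
After move 4 (R): R=WORO U=OBGR F=WBGY D=RBYG B=WYWB
After move 5 (F'): F=BYWG U=OBWR R=BORO D=RYYG L=GROG
After move 6 (U): U=WORB F=BOWG R=WYRO B=GRWB L=BYOG
Query: F face = BOWG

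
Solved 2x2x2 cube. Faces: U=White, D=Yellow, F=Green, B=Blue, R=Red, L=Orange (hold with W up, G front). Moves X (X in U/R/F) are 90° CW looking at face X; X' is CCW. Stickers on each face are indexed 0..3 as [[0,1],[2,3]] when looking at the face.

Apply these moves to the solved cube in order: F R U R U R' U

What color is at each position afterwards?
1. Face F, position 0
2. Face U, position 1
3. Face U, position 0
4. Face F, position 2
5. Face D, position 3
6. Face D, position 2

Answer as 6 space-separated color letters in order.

After move 1 (F): F=GGGG U=WWOO R=WRWR D=RRYY L=OYOY
After move 2 (R): R=WWRR U=WGOG F=GRGY D=RBYB B=OBWB
After move 3 (U): U=OWGG F=WWGY R=OBRR B=OYWB L=GROY
After move 4 (R): R=RORB U=OWGY F=WBGB D=RWYO B=GYWB
After move 5 (U): U=GOYW F=ROGB R=GYRB B=GRWB L=WBOY
After move 6 (R'): R=YBGR U=GWYG F=ROGW D=ROYB B=ORWB
After move 7 (U): U=YGGW F=YBGW R=ORGR B=WBWB L=ROOY
Query 1: F[0] = Y
Query 2: U[1] = G
Query 3: U[0] = Y
Query 4: F[2] = G
Query 5: D[3] = B
Query 6: D[2] = Y

Answer: Y G Y G B Y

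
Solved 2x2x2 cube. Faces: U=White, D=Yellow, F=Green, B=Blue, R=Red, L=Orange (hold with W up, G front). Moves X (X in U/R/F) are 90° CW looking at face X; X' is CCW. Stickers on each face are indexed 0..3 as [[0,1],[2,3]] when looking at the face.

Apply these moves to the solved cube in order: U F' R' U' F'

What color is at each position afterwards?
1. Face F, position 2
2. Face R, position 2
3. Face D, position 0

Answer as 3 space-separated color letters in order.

After move 1 (U): U=WWWW F=RRGG R=BBRR B=OOBB L=GGOO
After move 2 (F'): F=RGRG U=WWBR R=YBYR D=GOYY L=GWOW
After move 3 (R'): R=BRYY U=WBBO F=RWRR D=GGYG B=YOOB
After move 4 (U'): U=BOWB F=GWRR R=RWYY B=BROB L=YOOW
After move 5 (F'): F=WRGR U=BORY R=GWGY D=OWYG L=YBOW
Query 1: F[2] = G
Query 2: R[2] = G
Query 3: D[0] = O

Answer: G G O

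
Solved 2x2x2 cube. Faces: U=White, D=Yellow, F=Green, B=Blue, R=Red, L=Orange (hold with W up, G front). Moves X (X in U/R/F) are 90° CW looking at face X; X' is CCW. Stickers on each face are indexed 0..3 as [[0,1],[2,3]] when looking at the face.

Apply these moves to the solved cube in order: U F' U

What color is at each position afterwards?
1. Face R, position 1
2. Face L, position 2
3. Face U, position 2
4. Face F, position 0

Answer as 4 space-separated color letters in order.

After move 1 (U): U=WWWW F=RRGG R=BBRR B=OOBB L=GGOO
After move 2 (F'): F=RGRG U=WWBR R=YBYR D=GOYY L=GWOW
After move 3 (U): U=BWRW F=YBRG R=OOYR B=GWBB L=RGOW
Query 1: R[1] = O
Query 2: L[2] = O
Query 3: U[2] = R
Query 4: F[0] = Y

Answer: O O R Y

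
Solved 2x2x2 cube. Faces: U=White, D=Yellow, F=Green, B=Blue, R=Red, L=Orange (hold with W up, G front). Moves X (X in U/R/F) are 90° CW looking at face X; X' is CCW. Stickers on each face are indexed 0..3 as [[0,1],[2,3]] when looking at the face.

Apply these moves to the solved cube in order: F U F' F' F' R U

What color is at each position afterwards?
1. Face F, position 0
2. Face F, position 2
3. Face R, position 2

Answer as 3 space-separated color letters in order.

Answer: W G R

Derivation:
After move 1 (F): F=GGGG U=WWOO R=WRWR D=RRYY L=OYOY
After move 2 (U): U=OWOW F=WRGG R=BBWR B=OYBB L=GGOY
After move 3 (F'): F=RGWG U=OWBW R=RBRR D=GYYY L=GWOO
After move 4 (F'): F=GGRW U=OWRR R=YBGR D=WOYY L=GWOB
After move 5 (F'): F=GWGR U=OWYG R=OBWR D=WBYY L=GROR
After move 6 (R): R=WORB U=OWYR F=GBGY D=WBYO B=GYWB
After move 7 (U): U=YORW F=WOGY R=GYRB B=GRWB L=GBOR
Query 1: F[0] = W
Query 2: F[2] = G
Query 3: R[2] = R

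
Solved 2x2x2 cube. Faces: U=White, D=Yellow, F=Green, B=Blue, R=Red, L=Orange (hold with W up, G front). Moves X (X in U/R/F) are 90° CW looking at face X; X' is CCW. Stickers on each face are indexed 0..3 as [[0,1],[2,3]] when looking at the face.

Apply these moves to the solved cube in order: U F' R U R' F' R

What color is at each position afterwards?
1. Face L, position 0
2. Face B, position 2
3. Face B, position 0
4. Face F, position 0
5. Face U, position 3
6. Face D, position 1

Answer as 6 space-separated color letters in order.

After move 1 (U): U=WWWW F=RRGG R=BBRR B=OOBB L=GGOO
After move 2 (F'): F=RGRG U=WWBR R=YBYR D=GOYY L=GWOW
After move 3 (R): R=YYRB U=WGBG F=RORY D=GBYO B=ROWB
After move 4 (U): U=BWGG F=YYRY R=RORB B=GWWB L=ROOW
After move 5 (R'): R=OBRR U=BWGG F=YWRG D=GYYY B=OWBB
After move 6 (F'): F=WGYR U=BWOR R=YBGR D=OWYY L=RGOG
After move 7 (R): R=GYRB U=BGOR F=WWYY D=OBYO B=RWWB
Query 1: L[0] = R
Query 2: B[2] = W
Query 3: B[0] = R
Query 4: F[0] = W
Query 5: U[3] = R
Query 6: D[1] = B

Answer: R W R W R B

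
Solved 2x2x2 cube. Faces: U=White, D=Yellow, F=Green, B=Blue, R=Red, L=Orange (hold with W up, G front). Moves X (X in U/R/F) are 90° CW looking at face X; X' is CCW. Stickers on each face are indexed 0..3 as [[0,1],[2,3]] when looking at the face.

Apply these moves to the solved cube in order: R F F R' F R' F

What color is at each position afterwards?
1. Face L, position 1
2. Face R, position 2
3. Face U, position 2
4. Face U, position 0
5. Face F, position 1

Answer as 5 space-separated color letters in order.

Answer: O B G W Y

Derivation:
After move 1 (R): R=RRRR U=WGWG F=GYGY D=YBYB B=WBWB
After move 2 (F): F=GGYY U=WGOO R=WRGR D=RRYB L=OYOB
After move 3 (F): F=YGYG U=WGBY R=OROR D=GWYB L=OROR
After move 4 (R'): R=RROO U=WWBW F=YGYY D=GGYG B=BBWB
After move 5 (F): F=YYYG U=WWRR R=BRWO D=ORYG L=OGOG
After move 6 (R'): R=ROBW U=WWRB F=YWYR D=OYYG B=GBRB
After move 7 (F): F=YYRW U=WWGG R=ROBW D=BRYG L=OOOY
Query 1: L[1] = O
Query 2: R[2] = B
Query 3: U[2] = G
Query 4: U[0] = W
Query 5: F[1] = Y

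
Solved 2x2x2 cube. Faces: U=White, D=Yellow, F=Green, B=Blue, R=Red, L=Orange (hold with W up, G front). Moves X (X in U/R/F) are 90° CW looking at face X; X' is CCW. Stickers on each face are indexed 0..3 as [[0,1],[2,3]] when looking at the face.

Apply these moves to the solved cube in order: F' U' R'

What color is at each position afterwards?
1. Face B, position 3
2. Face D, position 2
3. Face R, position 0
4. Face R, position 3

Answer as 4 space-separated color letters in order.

After move 1 (F'): F=GGGG U=WWRR R=YRYR D=OOYY L=OWOW
After move 2 (U'): U=WRWR F=OWGG R=GGYR B=YRBB L=BBOW
After move 3 (R'): R=GRGY U=WBWY F=ORGR D=OWYG B=YROB
Query 1: B[3] = B
Query 2: D[2] = Y
Query 3: R[0] = G
Query 4: R[3] = Y

Answer: B Y G Y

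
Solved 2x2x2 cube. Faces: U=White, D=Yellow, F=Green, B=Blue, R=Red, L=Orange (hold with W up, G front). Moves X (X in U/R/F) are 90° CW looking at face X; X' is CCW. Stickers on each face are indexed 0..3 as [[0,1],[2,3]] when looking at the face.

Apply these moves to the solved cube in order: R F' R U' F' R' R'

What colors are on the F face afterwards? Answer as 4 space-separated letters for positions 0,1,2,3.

After move 1 (R): R=RRRR U=WGWG F=GYGY D=YBYB B=WBWB
After move 2 (F'): F=YYGG U=WGRR R=BRYR D=OOYB L=OGOW
After move 3 (R): R=YBRR U=WYRG F=YOGB D=OWYW B=RBGB
After move 4 (U'): U=YGWR F=OGGB R=YORR B=YBGB L=RBOW
After move 5 (F'): F=GBOG U=YGYR R=WOOR D=BWYW L=RROW
After move 6 (R'): R=ORWO U=YGYY F=GGOR D=BBYG B=WBWB
After move 7 (R'): R=ROOW U=YWYW F=GGOY D=BGYR B=GBBB
Query: F face = GGOY

Answer: G G O Y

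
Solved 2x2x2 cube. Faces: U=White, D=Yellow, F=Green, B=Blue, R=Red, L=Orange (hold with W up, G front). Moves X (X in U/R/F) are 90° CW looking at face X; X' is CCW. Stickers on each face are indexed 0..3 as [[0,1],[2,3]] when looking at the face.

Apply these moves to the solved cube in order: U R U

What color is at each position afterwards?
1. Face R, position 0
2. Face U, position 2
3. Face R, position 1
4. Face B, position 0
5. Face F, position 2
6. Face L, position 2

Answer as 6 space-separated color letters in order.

Answer: W G O G G O

Derivation:
After move 1 (U): U=WWWW F=RRGG R=BBRR B=OOBB L=GGOO
After move 2 (R): R=RBRB U=WRWG F=RYGY D=YBYO B=WOWB
After move 3 (U): U=WWGR F=RBGY R=WORB B=GGWB L=RYOO
Query 1: R[0] = W
Query 2: U[2] = G
Query 3: R[1] = O
Query 4: B[0] = G
Query 5: F[2] = G
Query 6: L[2] = O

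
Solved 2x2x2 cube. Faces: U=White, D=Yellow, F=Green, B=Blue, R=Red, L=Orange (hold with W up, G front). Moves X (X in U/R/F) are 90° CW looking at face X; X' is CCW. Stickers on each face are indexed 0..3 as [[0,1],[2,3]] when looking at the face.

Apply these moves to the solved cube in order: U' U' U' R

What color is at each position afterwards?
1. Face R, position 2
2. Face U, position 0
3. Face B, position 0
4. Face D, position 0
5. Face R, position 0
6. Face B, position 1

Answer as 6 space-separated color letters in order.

After move 1 (U'): U=WWWW F=OOGG R=GGRR B=RRBB L=BBOO
After move 2 (U'): U=WWWW F=BBGG R=OORR B=GGBB L=RROO
After move 3 (U'): U=WWWW F=RRGG R=BBRR B=OOBB L=GGOO
After move 4 (R): R=RBRB U=WRWG F=RYGY D=YBYO B=WOWB
Query 1: R[2] = R
Query 2: U[0] = W
Query 3: B[0] = W
Query 4: D[0] = Y
Query 5: R[0] = R
Query 6: B[1] = O

Answer: R W W Y R O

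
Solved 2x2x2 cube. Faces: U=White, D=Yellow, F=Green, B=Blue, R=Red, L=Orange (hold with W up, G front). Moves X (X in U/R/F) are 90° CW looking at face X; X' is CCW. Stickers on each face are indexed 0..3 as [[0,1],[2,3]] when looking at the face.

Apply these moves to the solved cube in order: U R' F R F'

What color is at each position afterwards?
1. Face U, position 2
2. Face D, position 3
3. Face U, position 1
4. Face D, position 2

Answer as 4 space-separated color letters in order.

Answer: O Y R Y

Derivation:
After move 1 (U): U=WWWW F=RRGG R=BBRR B=OOBB L=GGOO
After move 2 (R'): R=BRBR U=WBWO F=RWGW D=YRYG B=YOYB
After move 3 (F): F=GRWW U=WBOG R=WROR D=BBYG L=GYOR
After move 4 (R): R=OWRR U=WROW F=GBWG D=BYYY B=GOBB
After move 5 (F'): F=BGGW U=WROR R=YWBR D=YRYY L=GWOO
Query 1: U[2] = O
Query 2: D[3] = Y
Query 3: U[1] = R
Query 4: D[2] = Y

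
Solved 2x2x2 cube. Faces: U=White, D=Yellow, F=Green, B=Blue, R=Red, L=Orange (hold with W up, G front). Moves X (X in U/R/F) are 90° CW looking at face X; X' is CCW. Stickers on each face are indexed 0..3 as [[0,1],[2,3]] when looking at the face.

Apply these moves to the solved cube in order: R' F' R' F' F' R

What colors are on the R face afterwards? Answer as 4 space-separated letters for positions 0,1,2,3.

After move 1 (R'): R=RRRR U=WBWB F=GWGW D=YGYG B=YBYB
After move 2 (F'): F=WWGG U=WBRR R=GRYR D=OOYG L=OBOW
After move 3 (R'): R=RRGY U=WYRY F=WBGR D=OWYG B=GBOB
After move 4 (F'): F=BRWG U=WYRG R=WROY D=BWYG L=OYOR
After move 5 (F'): F=RGBW U=WYWO R=WRBY D=YRYG L=OGOR
After move 6 (R): R=BWYR U=WGWW F=RRBG D=YOYG B=OBYB
Query: R face = BWYR

Answer: B W Y R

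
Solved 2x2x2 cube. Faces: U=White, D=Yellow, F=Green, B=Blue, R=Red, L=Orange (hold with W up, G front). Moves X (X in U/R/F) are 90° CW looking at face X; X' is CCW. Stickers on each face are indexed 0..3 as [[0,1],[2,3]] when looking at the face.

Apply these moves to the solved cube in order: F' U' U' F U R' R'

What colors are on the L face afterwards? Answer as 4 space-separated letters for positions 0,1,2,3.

Answer: G B O O

Derivation:
After move 1 (F'): F=GGGG U=WWRR R=YRYR D=OOYY L=OWOW
After move 2 (U'): U=WRWR F=OWGG R=GGYR B=YRBB L=BBOW
After move 3 (U'): U=RRWW F=BBGG R=OWYR B=GGBB L=YROW
After move 4 (F): F=GBGB U=RRWR R=WWWR D=YOYY L=YOOO
After move 5 (U): U=WRRR F=WWGB R=GGWR B=YOBB L=GBOO
After move 6 (R'): R=GRGW U=WBRY F=WRGR D=YWYB B=YOOB
After move 7 (R'): R=RWGG U=WORY F=WBGY D=YRYR B=BOWB
Query: L face = GBOO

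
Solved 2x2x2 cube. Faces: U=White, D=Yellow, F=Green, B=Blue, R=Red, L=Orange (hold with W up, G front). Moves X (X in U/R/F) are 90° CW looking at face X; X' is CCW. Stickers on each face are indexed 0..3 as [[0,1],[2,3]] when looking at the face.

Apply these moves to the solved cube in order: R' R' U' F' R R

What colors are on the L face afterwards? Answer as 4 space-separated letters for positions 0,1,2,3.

Answer: G W O W

Derivation:
After move 1 (R'): R=RRRR U=WBWB F=GWGW D=YGYG B=YBYB
After move 2 (R'): R=RRRR U=WYWY F=GBGB D=YWYW B=GBGB
After move 3 (U'): U=YYWW F=OOGB R=GBRR B=RRGB L=GBOO
After move 4 (F'): F=OBOG U=YYGR R=WBYR D=BOYW L=GWOW
After move 5 (R): R=YWRB U=YBGG F=OOOW D=BGYR B=RRYB
After move 6 (R): R=RYBW U=YOGW F=OGOR D=BYYR B=GRBB
Query: L face = GWOW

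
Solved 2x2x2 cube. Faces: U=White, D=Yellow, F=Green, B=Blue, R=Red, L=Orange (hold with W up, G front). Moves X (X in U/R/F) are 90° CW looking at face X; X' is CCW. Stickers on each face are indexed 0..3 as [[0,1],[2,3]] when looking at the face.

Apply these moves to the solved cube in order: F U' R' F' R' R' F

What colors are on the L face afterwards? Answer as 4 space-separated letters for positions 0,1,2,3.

Answer: B B O B

Derivation:
After move 1 (F): F=GGGG U=WWOO R=WRWR D=RRYY L=OYOY
After move 2 (U'): U=WOWO F=OYGG R=GGWR B=WRBB L=BBOY
After move 3 (R'): R=GRGW U=WBWW F=OOGO D=RYYG B=YRRB
After move 4 (F'): F=OOOG U=WBGG R=YRRW D=BYYG L=BWOW
After move 5 (R'): R=RWYR U=WRGY F=OBOG D=BOYG B=GRYB
After move 6 (R'): R=WRRY U=WYGG F=OROY D=BBYG B=GROB
After move 7 (F): F=OOYR U=WYWW R=GRGY D=RWYG L=BBOB
Query: L face = BBOB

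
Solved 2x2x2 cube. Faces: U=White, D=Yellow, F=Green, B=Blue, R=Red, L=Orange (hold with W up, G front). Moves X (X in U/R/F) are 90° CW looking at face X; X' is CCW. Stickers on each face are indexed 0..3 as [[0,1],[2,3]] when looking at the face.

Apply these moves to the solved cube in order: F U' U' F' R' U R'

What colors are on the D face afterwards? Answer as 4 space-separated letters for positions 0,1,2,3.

Answer: R R Y W

Derivation:
After move 1 (F): F=GGGG U=WWOO R=WRWR D=RRYY L=OYOY
After move 2 (U'): U=WOWO F=OYGG R=GGWR B=WRBB L=BBOY
After move 3 (U'): U=OOWW F=BBGG R=OYWR B=GGBB L=WROY
After move 4 (F'): F=BGBG U=OOOW R=RYRR D=RYYY L=WWOW
After move 5 (R'): R=YRRR U=OBOG F=BOBW D=RGYG B=YGYB
After move 6 (U): U=OOGB F=YRBW R=YGRR B=WWYB L=BOOW
After move 7 (R'): R=GRYR U=OYGW F=YOBB D=RRYW B=GWGB
Query: D face = RRYW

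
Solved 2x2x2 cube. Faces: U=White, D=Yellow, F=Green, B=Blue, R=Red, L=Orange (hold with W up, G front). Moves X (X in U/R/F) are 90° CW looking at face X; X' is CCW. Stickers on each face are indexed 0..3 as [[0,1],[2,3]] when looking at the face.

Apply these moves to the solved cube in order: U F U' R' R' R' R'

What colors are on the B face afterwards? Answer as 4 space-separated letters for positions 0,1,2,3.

Answer: W B B B

Derivation:
After move 1 (U): U=WWWW F=RRGG R=BBRR B=OOBB L=GGOO
After move 2 (F): F=GRGR U=WWOG R=WBWR D=RBYY L=GYOY
After move 3 (U'): U=WGWO F=GYGR R=GRWR B=WBBB L=OOOY
After move 4 (R'): R=RRGW U=WBWW F=GGGO D=RYYR B=YBBB
After move 5 (R'): R=RWRG U=WBWY F=GBGW D=RGYO B=RBYB
After move 6 (R'): R=WGRR U=WYWR F=GBGY D=RBYW B=OBGB
After move 7 (R'): R=GRWR U=WGWO F=GYGR D=RBYY B=WBBB
Query: B face = WBBB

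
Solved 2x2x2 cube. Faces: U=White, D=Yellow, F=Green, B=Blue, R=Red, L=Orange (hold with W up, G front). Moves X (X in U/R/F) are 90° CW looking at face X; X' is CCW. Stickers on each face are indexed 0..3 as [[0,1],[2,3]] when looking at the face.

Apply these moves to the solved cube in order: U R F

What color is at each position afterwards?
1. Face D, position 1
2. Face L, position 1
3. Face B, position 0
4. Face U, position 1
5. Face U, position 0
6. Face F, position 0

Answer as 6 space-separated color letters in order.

Answer: R Y W R W G

Derivation:
After move 1 (U): U=WWWW F=RRGG R=BBRR B=OOBB L=GGOO
After move 2 (R): R=RBRB U=WRWG F=RYGY D=YBYO B=WOWB
After move 3 (F): F=GRYY U=WROG R=WBGB D=RRYO L=GYOB
Query 1: D[1] = R
Query 2: L[1] = Y
Query 3: B[0] = W
Query 4: U[1] = R
Query 5: U[0] = W
Query 6: F[0] = G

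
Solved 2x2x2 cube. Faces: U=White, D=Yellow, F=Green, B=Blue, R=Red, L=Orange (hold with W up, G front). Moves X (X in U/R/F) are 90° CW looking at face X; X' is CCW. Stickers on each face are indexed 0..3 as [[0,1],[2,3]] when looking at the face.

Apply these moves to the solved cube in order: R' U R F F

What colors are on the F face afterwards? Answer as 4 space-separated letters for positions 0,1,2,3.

Answer: G G G R

Derivation:
After move 1 (R'): R=RRRR U=WBWB F=GWGW D=YGYG B=YBYB
After move 2 (U): U=WWBB F=RRGW R=YBRR B=OOYB L=GWOO
After move 3 (R): R=RYRB U=WRBW F=RGGG D=YYYO B=BOWB
After move 4 (F): F=GRGG U=WROW R=BYWB D=RRYO L=GYOY
After move 5 (F): F=GGGR U=WRYY R=OYWB D=WBYO L=GROR
Query: F face = GGGR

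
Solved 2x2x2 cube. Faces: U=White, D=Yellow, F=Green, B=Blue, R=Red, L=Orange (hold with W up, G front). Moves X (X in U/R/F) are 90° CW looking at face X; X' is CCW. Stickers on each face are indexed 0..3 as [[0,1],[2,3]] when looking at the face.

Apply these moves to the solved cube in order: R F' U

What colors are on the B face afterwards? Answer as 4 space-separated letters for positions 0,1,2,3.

After move 1 (R): R=RRRR U=WGWG F=GYGY D=YBYB B=WBWB
After move 2 (F'): F=YYGG U=WGRR R=BRYR D=OOYB L=OGOW
After move 3 (U): U=RWRG F=BRGG R=WBYR B=OGWB L=YYOW
Query: B face = OGWB

Answer: O G W B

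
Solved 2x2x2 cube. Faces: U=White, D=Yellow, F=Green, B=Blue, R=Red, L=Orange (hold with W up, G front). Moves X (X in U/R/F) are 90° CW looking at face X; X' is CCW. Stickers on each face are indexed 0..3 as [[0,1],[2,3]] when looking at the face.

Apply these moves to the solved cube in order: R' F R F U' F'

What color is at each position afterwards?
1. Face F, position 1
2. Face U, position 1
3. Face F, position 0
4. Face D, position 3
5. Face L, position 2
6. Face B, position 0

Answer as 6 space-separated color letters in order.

Answer: R Y R Y O O

Derivation:
After move 1 (R'): R=RRRR U=WBWB F=GWGW D=YGYG B=YBYB
After move 2 (F): F=GGWW U=WBOO R=WRBR D=RRYG L=OYOG
After move 3 (R): R=BWRR U=WGOW F=GRWG D=RYYY B=OBBB
After move 4 (F): F=WGGR U=WGGY R=OWWR D=RBYY L=OROY
After move 5 (U'): U=GYWG F=ORGR R=WGWR B=OWBB L=OBOY
After move 6 (F'): F=RROG U=GYWW R=BGRR D=BYYY L=OGOW
Query 1: F[1] = R
Query 2: U[1] = Y
Query 3: F[0] = R
Query 4: D[3] = Y
Query 5: L[2] = O
Query 6: B[0] = O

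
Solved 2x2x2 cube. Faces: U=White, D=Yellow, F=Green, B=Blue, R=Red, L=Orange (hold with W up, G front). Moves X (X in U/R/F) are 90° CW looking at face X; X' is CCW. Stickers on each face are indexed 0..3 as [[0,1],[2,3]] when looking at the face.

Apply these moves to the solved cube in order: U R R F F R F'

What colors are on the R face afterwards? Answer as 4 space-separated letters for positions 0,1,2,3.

After move 1 (U): U=WWWW F=RRGG R=BBRR B=OOBB L=GGOO
After move 2 (R): R=RBRB U=WRWG F=RYGY D=YBYO B=WOWB
After move 3 (R): R=RRBB U=WYWY F=RBGO D=YWYW B=GORB
After move 4 (F): F=GROB U=WYOG R=WRYB D=BRYW L=GYOW
After move 5 (F): F=OGBR U=WYWY R=ORGB D=YWYW L=GBOR
After move 6 (R): R=GOBR U=WGWR F=OWBW D=YRYG B=YOYB
After move 7 (F'): F=WWOB U=WGGB R=ROYR D=BRYG L=GROW
Query: R face = ROYR

Answer: R O Y R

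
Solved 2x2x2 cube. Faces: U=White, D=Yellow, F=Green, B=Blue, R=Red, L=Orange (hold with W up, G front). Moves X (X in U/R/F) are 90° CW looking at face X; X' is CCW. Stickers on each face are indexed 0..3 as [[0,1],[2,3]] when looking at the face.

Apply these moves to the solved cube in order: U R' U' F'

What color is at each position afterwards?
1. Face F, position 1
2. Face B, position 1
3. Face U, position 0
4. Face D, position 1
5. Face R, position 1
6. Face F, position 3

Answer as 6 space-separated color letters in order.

Answer: W R B O W G

Derivation:
After move 1 (U): U=WWWW F=RRGG R=BBRR B=OOBB L=GGOO
After move 2 (R'): R=BRBR U=WBWO F=RWGW D=YRYG B=YOYB
After move 3 (U'): U=BOWW F=GGGW R=RWBR B=BRYB L=YOOO
After move 4 (F'): F=GWGG U=BORB R=RWYR D=OOYG L=YWOW
Query 1: F[1] = W
Query 2: B[1] = R
Query 3: U[0] = B
Query 4: D[1] = O
Query 5: R[1] = W
Query 6: F[3] = G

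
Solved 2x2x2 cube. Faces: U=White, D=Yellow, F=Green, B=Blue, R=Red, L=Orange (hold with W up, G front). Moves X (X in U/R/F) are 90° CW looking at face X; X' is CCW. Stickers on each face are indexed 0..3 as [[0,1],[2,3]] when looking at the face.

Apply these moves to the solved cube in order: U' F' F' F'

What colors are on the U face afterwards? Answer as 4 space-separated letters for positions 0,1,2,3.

After move 1 (U'): U=WWWW F=OOGG R=GGRR B=RRBB L=BBOO
After move 2 (F'): F=OGOG U=WWGR R=YGYR D=BOYY L=BWOW
After move 3 (F'): F=GGOO U=WWYY R=OGBR D=WWYY L=BROG
After move 4 (F'): F=GOGO U=WWOB R=WGWR D=RGYY L=BYOY
Query: U face = WWOB

Answer: W W O B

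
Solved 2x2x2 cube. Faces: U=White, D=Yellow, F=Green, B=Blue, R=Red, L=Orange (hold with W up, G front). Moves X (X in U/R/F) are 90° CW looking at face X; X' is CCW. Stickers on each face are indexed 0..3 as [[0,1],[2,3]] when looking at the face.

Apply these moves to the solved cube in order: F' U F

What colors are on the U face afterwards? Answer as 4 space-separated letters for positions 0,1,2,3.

Answer: R W W G

Derivation:
After move 1 (F'): F=GGGG U=WWRR R=YRYR D=OOYY L=OWOW
After move 2 (U): U=RWRW F=YRGG R=BBYR B=OWBB L=GGOW
After move 3 (F): F=GYGR U=RWWG R=RBWR D=YBYY L=GOOO
Query: U face = RWWG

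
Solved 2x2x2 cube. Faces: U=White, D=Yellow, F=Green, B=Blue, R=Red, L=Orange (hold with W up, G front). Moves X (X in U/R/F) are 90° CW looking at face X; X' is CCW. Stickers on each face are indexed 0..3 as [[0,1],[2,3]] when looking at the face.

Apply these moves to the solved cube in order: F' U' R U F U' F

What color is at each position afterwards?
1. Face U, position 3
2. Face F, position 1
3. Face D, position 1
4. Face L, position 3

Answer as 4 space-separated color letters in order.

After move 1 (F'): F=GGGG U=WWRR R=YRYR D=OOYY L=OWOW
After move 2 (U'): U=WRWR F=OWGG R=GGYR B=YRBB L=BBOW
After move 3 (R): R=YGRG U=WWWG F=OOGY D=OBYY B=RRRB
After move 4 (U): U=WWGW F=YGGY R=RRRG B=BBRB L=OOOW
After move 5 (F): F=GYYG U=WWWO R=GRWG D=RRYY L=OOOB
After move 6 (U'): U=WOWW F=OOYG R=GYWG B=GRRB L=BBOB
After move 7 (F): F=YOGO U=WOBB R=WYWG D=WGYY L=BROR
Query 1: U[3] = B
Query 2: F[1] = O
Query 3: D[1] = G
Query 4: L[3] = R

Answer: B O G R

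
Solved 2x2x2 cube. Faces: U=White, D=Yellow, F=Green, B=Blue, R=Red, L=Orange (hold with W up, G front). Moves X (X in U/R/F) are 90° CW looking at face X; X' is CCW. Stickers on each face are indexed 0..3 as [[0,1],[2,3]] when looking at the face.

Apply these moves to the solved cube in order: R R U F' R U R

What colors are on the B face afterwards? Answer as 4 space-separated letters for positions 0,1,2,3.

After move 1 (R): R=RRRR U=WGWG F=GYGY D=YBYB B=WBWB
After move 2 (R): R=RRRR U=WYWY F=GBGB D=YWYW B=GBGB
After move 3 (U): U=WWYY F=RRGB R=GBRR B=OOGB L=GBOO
After move 4 (F'): F=RBRG U=WWGR R=WBYR D=BOYW L=GYOY
After move 5 (R): R=YWRB U=WBGG F=RORW D=BGYO B=ROWB
After move 6 (U): U=GWGB F=YWRW R=RORB B=GYWB L=ROOY
After move 7 (R): R=RRBO U=GWGW F=YGRO D=BWYG B=BYWB
Query: B face = BYWB

Answer: B Y W B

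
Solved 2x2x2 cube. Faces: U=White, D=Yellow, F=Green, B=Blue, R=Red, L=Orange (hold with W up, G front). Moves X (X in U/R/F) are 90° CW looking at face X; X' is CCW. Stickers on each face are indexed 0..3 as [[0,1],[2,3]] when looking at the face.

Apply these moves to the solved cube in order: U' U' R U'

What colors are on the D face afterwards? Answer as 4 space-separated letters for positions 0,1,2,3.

After move 1 (U'): U=WWWW F=OOGG R=GGRR B=RRBB L=BBOO
After move 2 (U'): U=WWWW F=BBGG R=OORR B=GGBB L=RROO
After move 3 (R): R=RORO U=WBWG F=BYGY D=YBYG B=WGWB
After move 4 (U'): U=BGWW F=RRGY R=BYRO B=ROWB L=WGOO
Query: D face = YBYG

Answer: Y B Y G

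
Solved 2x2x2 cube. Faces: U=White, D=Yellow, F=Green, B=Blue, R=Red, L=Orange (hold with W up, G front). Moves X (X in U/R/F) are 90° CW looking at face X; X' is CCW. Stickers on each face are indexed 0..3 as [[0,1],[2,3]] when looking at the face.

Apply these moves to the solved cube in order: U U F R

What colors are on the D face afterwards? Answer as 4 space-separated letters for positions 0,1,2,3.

Answer: R B Y G

Derivation:
After move 1 (U): U=WWWW F=RRGG R=BBRR B=OOBB L=GGOO
After move 2 (U): U=WWWW F=BBGG R=OORR B=GGBB L=RROO
After move 3 (F): F=GBGB U=WWOR R=WOWR D=ROYY L=RYOY
After move 4 (R): R=WWRO U=WBOB F=GOGY D=RBYG B=RGWB
Query: D face = RBYG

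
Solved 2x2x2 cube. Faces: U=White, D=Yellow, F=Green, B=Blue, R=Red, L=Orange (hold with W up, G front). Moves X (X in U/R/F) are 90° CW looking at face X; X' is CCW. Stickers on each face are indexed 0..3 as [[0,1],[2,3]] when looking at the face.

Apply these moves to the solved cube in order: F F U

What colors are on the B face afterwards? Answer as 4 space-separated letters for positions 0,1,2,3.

Answer: O R B B

Derivation:
After move 1 (F): F=GGGG U=WWOO R=WRWR D=RRYY L=OYOY
After move 2 (F): F=GGGG U=WWYY R=OROR D=WWYY L=OROR
After move 3 (U): U=YWYW F=ORGG R=BBOR B=ORBB L=GGOR
Query: B face = ORBB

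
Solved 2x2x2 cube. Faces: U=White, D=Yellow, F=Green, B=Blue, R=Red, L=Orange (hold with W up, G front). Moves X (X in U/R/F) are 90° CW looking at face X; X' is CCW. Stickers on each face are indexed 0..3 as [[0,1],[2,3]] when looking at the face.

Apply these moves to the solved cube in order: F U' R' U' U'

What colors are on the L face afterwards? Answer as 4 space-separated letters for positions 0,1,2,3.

Answer: G R O Y

Derivation:
After move 1 (F): F=GGGG U=WWOO R=WRWR D=RRYY L=OYOY
After move 2 (U'): U=WOWO F=OYGG R=GGWR B=WRBB L=BBOY
After move 3 (R'): R=GRGW U=WBWW F=OOGO D=RYYG B=YRRB
After move 4 (U'): U=BWWW F=BBGO R=OOGW B=GRRB L=YROY
After move 5 (U'): U=WWBW F=YRGO R=BBGW B=OORB L=GROY
Query: L face = GROY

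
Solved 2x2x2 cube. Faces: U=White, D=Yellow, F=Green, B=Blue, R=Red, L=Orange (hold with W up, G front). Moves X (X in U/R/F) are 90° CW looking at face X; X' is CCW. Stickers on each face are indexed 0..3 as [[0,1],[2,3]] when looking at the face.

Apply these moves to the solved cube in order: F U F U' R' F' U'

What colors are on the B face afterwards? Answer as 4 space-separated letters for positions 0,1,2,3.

After move 1 (F): F=GGGG U=WWOO R=WRWR D=RRYY L=OYOY
After move 2 (U): U=OWOW F=WRGG R=BBWR B=OYBB L=GGOY
After move 3 (F): F=GWGR U=OWYG R=OBWR D=WBYY L=GROR
After move 4 (U'): U=WGOY F=GRGR R=GWWR B=OBBB L=OYOR
After move 5 (R'): R=WRGW U=WBOO F=GGGY D=WRYR B=YBBB
After move 6 (F'): F=GYGG U=WBWG R=RRWW D=YRYR L=OOOO
After move 7 (U'): U=BGWW F=OOGG R=GYWW B=RRBB L=YBOO
Query: B face = RRBB

Answer: R R B B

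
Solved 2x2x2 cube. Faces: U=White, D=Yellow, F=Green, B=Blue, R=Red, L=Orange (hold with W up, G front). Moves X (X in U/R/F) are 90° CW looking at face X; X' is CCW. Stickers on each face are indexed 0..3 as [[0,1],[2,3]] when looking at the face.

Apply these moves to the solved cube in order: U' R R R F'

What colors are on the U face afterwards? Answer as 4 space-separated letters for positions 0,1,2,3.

After move 1 (U'): U=WWWW F=OOGG R=GGRR B=RRBB L=BBOO
After move 2 (R): R=RGRG U=WOWG F=OYGY D=YBYR B=WRWB
After move 3 (R): R=RRGG U=WYWY F=OBGR D=YWYW B=GROB
After move 4 (R): R=GRGR U=WBWR F=OWGW D=YOYG B=YRYB
After move 5 (F'): F=WWOG U=WBGG R=ORYR D=BOYG L=BROW
Query: U face = WBGG

Answer: W B G G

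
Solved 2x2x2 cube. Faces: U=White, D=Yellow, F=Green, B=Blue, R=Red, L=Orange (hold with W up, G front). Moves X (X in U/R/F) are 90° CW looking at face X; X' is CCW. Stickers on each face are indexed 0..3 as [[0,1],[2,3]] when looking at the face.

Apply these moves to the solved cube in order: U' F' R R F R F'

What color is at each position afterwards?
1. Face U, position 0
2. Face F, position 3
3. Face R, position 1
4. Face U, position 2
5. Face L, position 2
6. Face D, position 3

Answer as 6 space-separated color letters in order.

Answer: W R G Y O G

Derivation:
After move 1 (U'): U=WWWW F=OOGG R=GGRR B=RRBB L=BBOO
After move 2 (F'): F=OGOG U=WWGR R=YGYR D=BOYY L=BWOW
After move 3 (R): R=YYRG U=WGGG F=OOOY D=BBYR B=RRWB
After move 4 (R): R=RYGY U=WOGY F=OBOR D=BWYR B=GRGB
After move 5 (F): F=OORB U=WOWW R=GYYY D=GRYR L=BBOW
After move 6 (R): R=YGYY U=WOWB F=ORRR D=GGYG B=WROB
After move 7 (F'): F=RROR U=WOYY R=GGGY D=BWYG L=BBOW
Query 1: U[0] = W
Query 2: F[3] = R
Query 3: R[1] = G
Query 4: U[2] = Y
Query 5: L[2] = O
Query 6: D[3] = G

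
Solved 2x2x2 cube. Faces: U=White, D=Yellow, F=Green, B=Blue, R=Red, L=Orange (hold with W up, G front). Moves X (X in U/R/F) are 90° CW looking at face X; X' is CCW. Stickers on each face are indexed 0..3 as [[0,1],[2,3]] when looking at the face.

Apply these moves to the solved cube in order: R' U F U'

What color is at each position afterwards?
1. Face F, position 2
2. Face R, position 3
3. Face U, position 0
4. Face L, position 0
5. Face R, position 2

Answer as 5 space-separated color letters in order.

After move 1 (R'): R=RRRR U=WBWB F=GWGW D=YGYG B=YBYB
After move 2 (U): U=WWBB F=RRGW R=YBRR B=OOYB L=GWOO
After move 3 (F): F=GRWR U=WWOW R=BBBR D=RYYG L=GYOG
After move 4 (U'): U=WWWO F=GYWR R=GRBR B=BBYB L=OOOG
Query 1: F[2] = W
Query 2: R[3] = R
Query 3: U[0] = W
Query 4: L[0] = O
Query 5: R[2] = B

Answer: W R W O B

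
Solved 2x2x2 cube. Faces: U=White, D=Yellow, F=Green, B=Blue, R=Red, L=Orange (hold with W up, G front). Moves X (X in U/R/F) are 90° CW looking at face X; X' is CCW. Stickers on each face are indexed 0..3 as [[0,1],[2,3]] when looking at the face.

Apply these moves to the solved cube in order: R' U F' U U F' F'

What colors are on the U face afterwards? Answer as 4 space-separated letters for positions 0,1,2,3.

After move 1 (R'): R=RRRR U=WBWB F=GWGW D=YGYG B=YBYB
After move 2 (U): U=WWBB F=RRGW R=YBRR B=OOYB L=GWOO
After move 3 (F'): F=RWRG U=WWYR R=GBYR D=WOYG L=GBOB
After move 4 (U): U=YWRW F=GBRG R=OOYR B=GBYB L=RWOB
After move 5 (U): U=RYWW F=OORG R=GBYR B=RWYB L=GBOB
After move 6 (F'): F=OGOR U=RYGY R=OBWR D=BBYG L=GWOW
After move 7 (F'): F=GROO U=RYOW R=BBBR D=WWYG L=GYOG
Query: U face = RYOW

Answer: R Y O W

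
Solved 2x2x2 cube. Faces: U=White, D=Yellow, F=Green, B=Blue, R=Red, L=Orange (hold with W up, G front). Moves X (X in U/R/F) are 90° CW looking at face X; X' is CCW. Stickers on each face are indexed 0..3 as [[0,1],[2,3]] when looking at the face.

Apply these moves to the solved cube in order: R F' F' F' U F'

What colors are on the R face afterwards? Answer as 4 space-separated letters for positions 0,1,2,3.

After move 1 (R): R=RRRR U=WGWG F=GYGY D=YBYB B=WBWB
After move 2 (F'): F=YYGG U=WGRR R=BRYR D=OOYB L=OGOW
After move 3 (F'): F=YGYG U=WGBY R=OROR D=GWYB L=OROR
After move 4 (F'): F=GGYY U=WGOO R=WRGR D=RRYB L=OYOB
After move 5 (U): U=OWOG F=WRYY R=WBGR B=OYWB L=GGOB
After move 6 (F'): F=RYWY U=OWWG R=RBRR D=GBYB L=GGOO
Query: R face = RBRR

Answer: R B R R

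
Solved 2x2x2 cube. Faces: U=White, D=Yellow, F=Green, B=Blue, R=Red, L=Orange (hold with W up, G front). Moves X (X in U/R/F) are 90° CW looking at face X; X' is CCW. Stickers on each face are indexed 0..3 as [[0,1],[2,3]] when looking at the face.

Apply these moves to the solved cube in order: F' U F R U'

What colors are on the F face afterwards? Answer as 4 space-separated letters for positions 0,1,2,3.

After move 1 (F'): F=GGGG U=WWRR R=YRYR D=OOYY L=OWOW
After move 2 (U): U=RWRW F=YRGG R=BBYR B=OWBB L=GGOW
After move 3 (F): F=GYGR U=RWWG R=RBWR D=YBYY L=GOOO
After move 4 (R): R=WRRB U=RYWR F=GBGY D=YBYO B=GWWB
After move 5 (U'): U=YRRW F=GOGY R=GBRB B=WRWB L=GWOO
Query: F face = GOGY

Answer: G O G Y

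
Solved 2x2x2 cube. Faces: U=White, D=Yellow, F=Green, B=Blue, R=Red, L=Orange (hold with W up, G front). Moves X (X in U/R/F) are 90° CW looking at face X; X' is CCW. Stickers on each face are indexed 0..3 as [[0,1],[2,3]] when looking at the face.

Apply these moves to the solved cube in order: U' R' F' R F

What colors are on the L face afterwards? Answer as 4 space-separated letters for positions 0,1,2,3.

Answer: B B O Y

Derivation:
After move 1 (U'): U=WWWW F=OOGG R=GGRR B=RRBB L=BBOO
After move 2 (R'): R=GRGR U=WBWR F=OWGW D=YOYG B=YRYB
After move 3 (F'): F=WWOG U=WBGG R=ORYR D=BOYG L=BROW
After move 4 (R): R=YORR U=WWGG F=WOOG D=BYYY B=GRBB
After move 5 (F): F=OWGO U=WWWR R=GOGR D=RYYY L=BBOY
Query: L face = BBOY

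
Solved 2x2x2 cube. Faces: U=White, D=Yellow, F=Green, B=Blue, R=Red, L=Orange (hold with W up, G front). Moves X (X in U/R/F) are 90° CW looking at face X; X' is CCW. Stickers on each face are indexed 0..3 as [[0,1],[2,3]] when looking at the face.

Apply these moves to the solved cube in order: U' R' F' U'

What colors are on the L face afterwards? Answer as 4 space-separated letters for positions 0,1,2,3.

Answer: Y R O W

Derivation:
After move 1 (U'): U=WWWW F=OOGG R=GGRR B=RRBB L=BBOO
After move 2 (R'): R=GRGR U=WBWR F=OWGW D=YOYG B=YRYB
After move 3 (F'): F=WWOG U=WBGG R=ORYR D=BOYG L=BROW
After move 4 (U'): U=BGWG F=BROG R=WWYR B=ORYB L=YROW
Query: L face = YROW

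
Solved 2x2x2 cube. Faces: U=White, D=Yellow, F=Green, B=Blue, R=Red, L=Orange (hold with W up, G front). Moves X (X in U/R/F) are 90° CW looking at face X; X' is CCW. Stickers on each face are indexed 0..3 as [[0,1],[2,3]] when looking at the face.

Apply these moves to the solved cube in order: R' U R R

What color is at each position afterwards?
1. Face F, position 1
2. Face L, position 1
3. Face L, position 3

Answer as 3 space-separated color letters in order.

After move 1 (R'): R=RRRR U=WBWB F=GWGW D=YGYG B=YBYB
After move 2 (U): U=WWBB F=RRGW R=YBRR B=OOYB L=GWOO
After move 3 (R): R=RYRB U=WRBW F=RGGG D=YYYO B=BOWB
After move 4 (R): R=RRBY U=WGBG F=RYGO D=YWYB B=WORB
Query 1: F[1] = Y
Query 2: L[1] = W
Query 3: L[3] = O

Answer: Y W O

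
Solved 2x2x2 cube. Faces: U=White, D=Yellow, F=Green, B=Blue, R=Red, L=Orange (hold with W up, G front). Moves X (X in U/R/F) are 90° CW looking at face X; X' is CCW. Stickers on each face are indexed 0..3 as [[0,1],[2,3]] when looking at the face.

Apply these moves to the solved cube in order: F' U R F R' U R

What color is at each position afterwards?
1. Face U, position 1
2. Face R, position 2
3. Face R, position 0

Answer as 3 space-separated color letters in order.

After move 1 (F'): F=GGGG U=WWRR R=YRYR D=OOYY L=OWOW
After move 2 (U): U=RWRW F=YRGG R=BBYR B=OWBB L=GGOW
After move 3 (R): R=YBRB U=RRRG F=YOGY D=OBYO B=WWWB
After move 4 (F): F=GYYO U=RRWG R=RBGB D=RYYO L=GOOB
After move 5 (R'): R=BBRG U=RWWW F=GRYG D=RYYO B=OWYB
After move 6 (U): U=WRWW F=BBYG R=OWRG B=GOYB L=GROB
After move 7 (R): R=ROGW U=WBWG F=BYYO D=RYYG B=WORB
Query 1: U[1] = B
Query 2: R[2] = G
Query 3: R[0] = R

Answer: B G R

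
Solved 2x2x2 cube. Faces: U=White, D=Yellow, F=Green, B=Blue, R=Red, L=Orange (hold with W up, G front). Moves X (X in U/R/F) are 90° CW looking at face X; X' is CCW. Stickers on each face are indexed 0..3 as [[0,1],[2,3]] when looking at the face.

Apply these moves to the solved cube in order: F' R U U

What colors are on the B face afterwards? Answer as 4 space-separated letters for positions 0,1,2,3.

Answer: G O W B

Derivation:
After move 1 (F'): F=GGGG U=WWRR R=YRYR D=OOYY L=OWOW
After move 2 (R): R=YYRR U=WGRG F=GOGY D=OBYB B=RBWB
After move 3 (U): U=RWGG F=YYGY R=RBRR B=OWWB L=GOOW
After move 4 (U): U=GRGW F=RBGY R=OWRR B=GOWB L=YYOW
Query: B face = GOWB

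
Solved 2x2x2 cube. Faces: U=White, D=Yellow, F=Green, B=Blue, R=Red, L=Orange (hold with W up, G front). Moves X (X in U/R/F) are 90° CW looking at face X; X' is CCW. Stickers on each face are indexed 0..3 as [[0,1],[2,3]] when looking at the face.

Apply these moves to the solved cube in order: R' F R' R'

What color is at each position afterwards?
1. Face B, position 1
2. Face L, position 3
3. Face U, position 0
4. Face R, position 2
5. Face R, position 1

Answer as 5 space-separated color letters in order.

After move 1 (R'): R=RRRR U=WBWB F=GWGW D=YGYG B=YBYB
After move 2 (F): F=GGWW U=WBOO R=WRBR D=RRYG L=OYOG
After move 3 (R'): R=RRWB U=WYOY F=GBWO D=RGYW B=GBRB
After move 4 (R'): R=RBRW U=WROG F=GYWY D=RBYO B=WBGB
Query 1: B[1] = B
Query 2: L[3] = G
Query 3: U[0] = W
Query 4: R[2] = R
Query 5: R[1] = B

Answer: B G W R B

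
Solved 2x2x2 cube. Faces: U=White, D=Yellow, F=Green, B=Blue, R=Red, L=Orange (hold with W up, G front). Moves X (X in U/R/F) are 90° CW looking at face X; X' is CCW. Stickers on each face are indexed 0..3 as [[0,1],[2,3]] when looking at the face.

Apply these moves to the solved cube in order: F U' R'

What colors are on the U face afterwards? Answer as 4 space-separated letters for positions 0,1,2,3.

Answer: W B W W

Derivation:
After move 1 (F): F=GGGG U=WWOO R=WRWR D=RRYY L=OYOY
After move 2 (U'): U=WOWO F=OYGG R=GGWR B=WRBB L=BBOY
After move 3 (R'): R=GRGW U=WBWW F=OOGO D=RYYG B=YRRB
Query: U face = WBWW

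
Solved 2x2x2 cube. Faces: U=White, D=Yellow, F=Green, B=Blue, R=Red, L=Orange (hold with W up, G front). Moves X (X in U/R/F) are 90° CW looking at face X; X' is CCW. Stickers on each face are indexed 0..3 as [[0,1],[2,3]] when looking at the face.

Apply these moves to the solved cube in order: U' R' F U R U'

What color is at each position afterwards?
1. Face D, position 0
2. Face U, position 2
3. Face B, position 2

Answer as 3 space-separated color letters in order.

Answer: G O W

Derivation:
After move 1 (U'): U=WWWW F=OOGG R=GGRR B=RRBB L=BBOO
After move 2 (R'): R=GRGR U=WBWR F=OWGW D=YOYG B=YRYB
After move 3 (F): F=GOWW U=WBOB R=WRRR D=GGYG L=BYOO
After move 4 (U): U=OWBB F=WRWW R=YRRR B=BYYB L=GOOO
After move 5 (R): R=RYRR U=ORBW F=WGWG D=GYYB B=BYWB
After move 6 (U'): U=RWOB F=GOWG R=WGRR B=RYWB L=BYOO
Query 1: D[0] = G
Query 2: U[2] = O
Query 3: B[2] = W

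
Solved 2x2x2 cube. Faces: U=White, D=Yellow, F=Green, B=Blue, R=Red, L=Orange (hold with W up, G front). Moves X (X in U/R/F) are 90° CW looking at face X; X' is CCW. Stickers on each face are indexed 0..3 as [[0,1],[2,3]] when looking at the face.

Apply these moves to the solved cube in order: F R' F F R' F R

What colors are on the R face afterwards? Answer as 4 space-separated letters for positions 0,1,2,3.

After move 1 (F): F=GGGG U=WWOO R=WRWR D=RRYY L=OYOY
After move 2 (R'): R=RRWW U=WBOB F=GWGO D=RGYG B=YBRB
After move 3 (F): F=GGOW U=WBYY R=ORBW D=WRYG L=OROG
After move 4 (F): F=OGWG U=WBGR R=YRYW D=BOYG L=OWOR
After move 5 (R'): R=RWYY U=WRGY F=OBWR D=BGYG B=GBOB
After move 6 (F): F=WORB U=WRRW R=GWYY D=YRYG L=OBOG
After move 7 (R): R=YGYW U=WORB F=WRRG D=YOYG B=WBRB
Query: R face = YGYW

Answer: Y G Y W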